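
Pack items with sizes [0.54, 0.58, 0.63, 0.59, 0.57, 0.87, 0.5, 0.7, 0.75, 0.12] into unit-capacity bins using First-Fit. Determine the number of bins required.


Place items sequentially using First-Fit:
  Item 0.54 -> new Bin 1
  Item 0.58 -> new Bin 2
  Item 0.63 -> new Bin 3
  Item 0.59 -> new Bin 4
  Item 0.57 -> new Bin 5
  Item 0.87 -> new Bin 6
  Item 0.5 -> new Bin 7
  Item 0.7 -> new Bin 8
  Item 0.75 -> new Bin 9
  Item 0.12 -> Bin 1 (now 0.66)
Total bins used = 9

9


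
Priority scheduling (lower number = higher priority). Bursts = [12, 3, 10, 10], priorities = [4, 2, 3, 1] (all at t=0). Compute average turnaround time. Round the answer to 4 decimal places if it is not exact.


Sort by priority (ascending = highest first):
Order: [(1, 10), (2, 3), (3, 10), (4, 12)]
Completion times:
  Priority 1, burst=10, C=10
  Priority 2, burst=3, C=13
  Priority 3, burst=10, C=23
  Priority 4, burst=12, C=35
Average turnaround = 81/4 = 20.25

20.25


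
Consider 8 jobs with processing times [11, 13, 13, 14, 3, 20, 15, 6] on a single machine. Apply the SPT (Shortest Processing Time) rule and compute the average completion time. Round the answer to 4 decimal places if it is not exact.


Sort jobs by processing time (SPT order): [3, 6, 11, 13, 13, 14, 15, 20]
Compute completion times sequentially:
  Job 1: processing = 3, completes at 3
  Job 2: processing = 6, completes at 9
  Job 3: processing = 11, completes at 20
  Job 4: processing = 13, completes at 33
  Job 5: processing = 13, completes at 46
  Job 6: processing = 14, completes at 60
  Job 7: processing = 15, completes at 75
  Job 8: processing = 20, completes at 95
Sum of completion times = 341
Average completion time = 341/8 = 42.625

42.625


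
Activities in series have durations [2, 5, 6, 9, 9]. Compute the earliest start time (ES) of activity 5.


Activity 5 starts after activities 1 through 4 complete.
Predecessor durations: [2, 5, 6, 9]
ES = 2 + 5 + 6 + 9 = 22

22


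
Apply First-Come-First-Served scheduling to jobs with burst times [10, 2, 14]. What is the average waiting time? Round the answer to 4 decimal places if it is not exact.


FCFS order (as given): [10, 2, 14]
Waiting times:
  Job 1: wait = 0
  Job 2: wait = 10
  Job 3: wait = 12
Sum of waiting times = 22
Average waiting time = 22/3 = 7.3333

7.3333


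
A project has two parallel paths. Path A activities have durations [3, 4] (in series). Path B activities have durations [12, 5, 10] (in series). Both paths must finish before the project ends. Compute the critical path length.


Path A total = 3 + 4 = 7
Path B total = 12 + 5 + 10 = 27
Critical path = longest path = max(7, 27) = 27

27


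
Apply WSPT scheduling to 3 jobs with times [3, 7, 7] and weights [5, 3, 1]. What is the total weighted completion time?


Compute p/w ratios and sort ascending (WSPT): [(3, 5), (7, 3), (7, 1)]
Compute weighted completion times:
  Job (p=3,w=5): C=3, w*C=5*3=15
  Job (p=7,w=3): C=10, w*C=3*10=30
  Job (p=7,w=1): C=17, w*C=1*17=17
Total weighted completion time = 62

62


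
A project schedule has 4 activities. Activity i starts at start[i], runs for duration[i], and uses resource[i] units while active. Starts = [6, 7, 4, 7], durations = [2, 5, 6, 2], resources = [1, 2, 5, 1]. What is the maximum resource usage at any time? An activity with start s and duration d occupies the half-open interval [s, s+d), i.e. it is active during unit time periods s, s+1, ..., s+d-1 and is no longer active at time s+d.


Each activity i is active on [start_i, start_i + duration_i).
Compute total resource usage per time slot:
  t=0: active resources = [], total = 0
  t=1: active resources = [], total = 0
  t=2: active resources = [], total = 0
  t=3: active resources = [], total = 0
  t=4: active resources = [5], total = 5
  t=5: active resources = [5], total = 5
  t=6: active resources = [1, 5], total = 6
  t=7: active resources = [1, 2, 5, 1], total = 9
  t=8: active resources = [2, 5, 1], total = 8
  t=9: active resources = [2, 5], total = 7
  t=10: active resources = [2], total = 2
  t=11: active resources = [2], total = 2
Peak resource demand = 9

9


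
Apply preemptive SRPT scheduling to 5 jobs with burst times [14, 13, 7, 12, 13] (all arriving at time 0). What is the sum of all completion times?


Since all jobs arrive at t=0, SRPT equals SPT ordering.
SPT order: [7, 12, 13, 13, 14]
Completion times:
  Job 1: p=7, C=7
  Job 2: p=12, C=19
  Job 3: p=13, C=32
  Job 4: p=13, C=45
  Job 5: p=14, C=59
Total completion time = 7 + 19 + 32 + 45 + 59 = 162

162


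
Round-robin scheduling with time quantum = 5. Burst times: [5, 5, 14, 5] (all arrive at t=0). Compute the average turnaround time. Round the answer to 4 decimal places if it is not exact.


Time quantum = 5
Execution trace:
  J1 runs 5 units, time = 5
  J2 runs 5 units, time = 10
  J3 runs 5 units, time = 15
  J4 runs 5 units, time = 20
  J3 runs 5 units, time = 25
  J3 runs 4 units, time = 29
Finish times: [5, 10, 29, 20]
Average turnaround = 64/4 = 16.0

16.0


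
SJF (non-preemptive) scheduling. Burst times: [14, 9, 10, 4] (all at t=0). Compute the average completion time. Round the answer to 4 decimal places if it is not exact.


SJF order (ascending): [4, 9, 10, 14]
Completion times:
  Job 1: burst=4, C=4
  Job 2: burst=9, C=13
  Job 3: burst=10, C=23
  Job 4: burst=14, C=37
Average completion = 77/4 = 19.25

19.25


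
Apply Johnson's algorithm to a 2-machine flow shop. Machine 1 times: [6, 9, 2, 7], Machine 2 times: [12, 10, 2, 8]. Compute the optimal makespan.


Apply Johnson's rule:
  Group 1 (a <= b): [(3, 2, 2), (1, 6, 12), (4, 7, 8), (2, 9, 10)]
  Group 2 (a > b): []
Optimal job order: [3, 1, 4, 2]
Schedule:
  Job 3: M1 done at 2, M2 done at 4
  Job 1: M1 done at 8, M2 done at 20
  Job 4: M1 done at 15, M2 done at 28
  Job 2: M1 done at 24, M2 done at 38
Makespan = 38

38


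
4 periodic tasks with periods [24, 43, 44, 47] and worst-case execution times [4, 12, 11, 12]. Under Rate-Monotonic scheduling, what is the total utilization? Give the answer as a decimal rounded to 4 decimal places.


Compute individual utilizations (exact fractions):
  Task 1: C/T = 4/24 = 1/6 (approx. 0.1667)
  Task 2: C/T = 12/43 (approx. 0.2791)
  Task 3: C/T = 11/44 = 1/4 (approx. 0.25)
  Task 4: C/T = 12/47 (approx. 0.2553)
Total utilization U = 1/6 + 12/43 + 1/4 + 12/47 = 23065/24252
Rounded to 4 decimal places: U = 0.9511
RM (Liu & Layland) bound for 4 tasks = 0.756828; compare with U = 23065/24252 (approx. 0.951056)
bound < U <= 1, so the RM sufficient condition is not met (inconclusive; an exact test such as response-time analysis is needed).

0.9511


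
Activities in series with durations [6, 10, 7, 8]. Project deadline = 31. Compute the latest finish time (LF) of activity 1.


LF(activity 1) = deadline - sum of successor durations
Successors: activities 2 through 4 with durations [10, 7, 8]
Sum of successor durations = 25
LF = 31 - 25 = 6

6


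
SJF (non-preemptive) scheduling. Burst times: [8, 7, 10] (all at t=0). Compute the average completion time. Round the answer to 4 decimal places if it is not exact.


SJF order (ascending): [7, 8, 10]
Completion times:
  Job 1: burst=7, C=7
  Job 2: burst=8, C=15
  Job 3: burst=10, C=25
Average completion = 47/3 = 15.6667

15.6667


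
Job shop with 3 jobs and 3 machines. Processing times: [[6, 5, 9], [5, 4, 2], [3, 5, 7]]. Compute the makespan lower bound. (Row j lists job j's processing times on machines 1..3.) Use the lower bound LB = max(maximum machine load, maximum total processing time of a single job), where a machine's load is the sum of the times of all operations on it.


Machine loads:
  Machine 1: 6 + 5 + 3 = 14
  Machine 2: 5 + 4 + 5 = 14
  Machine 3: 9 + 2 + 7 = 18
Max machine load = 18
Job totals:
  Job 1: 20
  Job 2: 11
  Job 3: 15
Max job total = 20
Lower bound = max(18, 20) = 20

20


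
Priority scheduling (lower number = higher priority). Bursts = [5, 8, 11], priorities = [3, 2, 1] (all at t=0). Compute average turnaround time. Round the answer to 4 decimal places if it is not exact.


Sort by priority (ascending = highest first):
Order: [(1, 11), (2, 8), (3, 5)]
Completion times:
  Priority 1, burst=11, C=11
  Priority 2, burst=8, C=19
  Priority 3, burst=5, C=24
Average turnaround = 54/3 = 18.0

18.0


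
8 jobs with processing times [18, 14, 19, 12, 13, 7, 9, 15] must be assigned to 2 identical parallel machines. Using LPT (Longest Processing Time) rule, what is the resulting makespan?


Sort jobs in decreasing order (LPT): [19, 18, 15, 14, 13, 12, 9, 7]
Assign each job to the least loaded machine:
  Machine 1: jobs [19, 14, 13, 7], load = 53
  Machine 2: jobs [18, 15, 12, 9], load = 54
Makespan = max load = 54

54


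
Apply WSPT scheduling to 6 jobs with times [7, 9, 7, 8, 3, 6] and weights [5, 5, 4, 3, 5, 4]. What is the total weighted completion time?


Compute p/w ratios and sort ascending (WSPT): [(3, 5), (7, 5), (6, 4), (7, 4), (9, 5), (8, 3)]
Compute weighted completion times:
  Job (p=3,w=5): C=3, w*C=5*3=15
  Job (p=7,w=5): C=10, w*C=5*10=50
  Job (p=6,w=4): C=16, w*C=4*16=64
  Job (p=7,w=4): C=23, w*C=4*23=92
  Job (p=9,w=5): C=32, w*C=5*32=160
  Job (p=8,w=3): C=40, w*C=3*40=120
Total weighted completion time = 501

501


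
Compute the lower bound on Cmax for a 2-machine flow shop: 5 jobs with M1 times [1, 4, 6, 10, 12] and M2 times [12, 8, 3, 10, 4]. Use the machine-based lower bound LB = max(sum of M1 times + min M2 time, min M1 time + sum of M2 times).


LB1 = sum(M1 times) + min(M2 times) = 33 + 3 = 36
LB2 = min(M1 times) + sum(M2 times) = 1 + 37 = 38
Lower bound = max(LB1, LB2) = max(36, 38) = 38

38


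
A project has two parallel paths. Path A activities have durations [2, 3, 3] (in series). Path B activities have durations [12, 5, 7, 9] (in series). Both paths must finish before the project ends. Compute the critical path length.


Path A total = 2 + 3 + 3 = 8
Path B total = 12 + 5 + 7 + 9 = 33
Critical path = longest path = max(8, 33) = 33

33


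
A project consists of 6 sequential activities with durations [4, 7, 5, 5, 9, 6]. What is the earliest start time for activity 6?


Activity 6 starts after activities 1 through 5 complete.
Predecessor durations: [4, 7, 5, 5, 9]
ES = 4 + 7 + 5 + 5 + 9 = 30

30


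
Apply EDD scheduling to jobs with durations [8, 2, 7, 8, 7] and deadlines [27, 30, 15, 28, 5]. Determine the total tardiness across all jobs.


Sort by due date (EDD order): [(7, 5), (7, 15), (8, 27), (8, 28), (2, 30)]
Compute completion times and tardiness:
  Job 1: p=7, d=5, C=7, tardiness=max(0,7-5)=2
  Job 2: p=7, d=15, C=14, tardiness=max(0,14-15)=0
  Job 3: p=8, d=27, C=22, tardiness=max(0,22-27)=0
  Job 4: p=8, d=28, C=30, tardiness=max(0,30-28)=2
  Job 5: p=2, d=30, C=32, tardiness=max(0,32-30)=2
Total tardiness = 6

6


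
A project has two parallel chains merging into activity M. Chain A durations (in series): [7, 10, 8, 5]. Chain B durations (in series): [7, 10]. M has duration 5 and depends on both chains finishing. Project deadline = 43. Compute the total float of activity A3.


Forward pass: ES(A3) = sum of predecessors on chain A = 17
EF = ES + duration = 17 + 8 = 25
Backward pass: LF(M) = deadline = 43; LS(M) = 43 - 5 = 38
LF(A3) = LS(M) - sum(successors on chain A) = 38 - 5 = 33
LS = LF - duration = 33 - 8 = 25
Total float = LS - ES = 25 - 17 = 8

8


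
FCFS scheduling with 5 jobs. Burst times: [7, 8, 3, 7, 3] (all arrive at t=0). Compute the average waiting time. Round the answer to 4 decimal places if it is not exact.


FCFS order (as given): [7, 8, 3, 7, 3]
Waiting times:
  Job 1: wait = 0
  Job 2: wait = 7
  Job 3: wait = 15
  Job 4: wait = 18
  Job 5: wait = 25
Sum of waiting times = 65
Average waiting time = 65/5 = 13.0

13.0


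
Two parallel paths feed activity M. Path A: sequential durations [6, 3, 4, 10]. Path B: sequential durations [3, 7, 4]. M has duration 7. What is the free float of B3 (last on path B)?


ES(B3) = sum of predecessors on chain B = 10
EF(B3) = ES + duration = 10 + 4 = 14
Successor of B3 is M. ES(M) = max(sum(A), sum(B)) = max(23, 14) = 23
Free float = ES(successor) - EF(current) = 23 - 14 = 9

9


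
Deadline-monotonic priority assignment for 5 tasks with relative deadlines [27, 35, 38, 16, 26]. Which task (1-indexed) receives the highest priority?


Sort tasks by relative deadline (ascending):
  Task 4: deadline = 16
  Task 5: deadline = 26
  Task 1: deadline = 27
  Task 2: deadline = 35
  Task 3: deadline = 38
Priority order (highest first): [4, 5, 1, 2, 3]
Highest priority task = 4

4


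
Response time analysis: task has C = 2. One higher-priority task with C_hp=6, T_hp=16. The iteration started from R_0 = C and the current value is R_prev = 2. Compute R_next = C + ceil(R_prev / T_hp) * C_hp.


R_next = C + ceil(R_prev / T_hp) * C_hp
ceil(2 / 16) = ceil(0.125) = 1
Interference = 1 * 6 = 6
R_next = 2 + 6 = 8

8


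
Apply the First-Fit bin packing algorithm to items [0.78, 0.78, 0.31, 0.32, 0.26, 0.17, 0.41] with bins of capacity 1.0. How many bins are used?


Place items sequentially using First-Fit:
  Item 0.78 -> new Bin 1
  Item 0.78 -> new Bin 2
  Item 0.31 -> new Bin 3
  Item 0.32 -> Bin 3 (now 0.63)
  Item 0.26 -> Bin 3 (now 0.89)
  Item 0.17 -> Bin 1 (now 0.95)
  Item 0.41 -> new Bin 4
Total bins used = 4

4


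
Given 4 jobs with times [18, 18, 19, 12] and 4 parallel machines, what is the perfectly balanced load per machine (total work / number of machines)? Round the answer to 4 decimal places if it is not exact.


Total processing time = 18 + 18 + 19 + 12 = 67
Number of machines = 4
Ideal balanced load = 67 / 4 = 16.75

16.75


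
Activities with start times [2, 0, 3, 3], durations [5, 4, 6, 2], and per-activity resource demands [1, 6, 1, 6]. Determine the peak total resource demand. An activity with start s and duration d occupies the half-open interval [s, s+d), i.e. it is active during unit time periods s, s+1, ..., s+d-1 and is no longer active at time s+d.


Each activity i is active on [start_i, start_i + duration_i).
Compute total resource usage per time slot:
  t=0: active resources = [6], total = 6
  t=1: active resources = [6], total = 6
  t=2: active resources = [1, 6], total = 7
  t=3: active resources = [1, 6, 1, 6], total = 14
  t=4: active resources = [1, 1, 6], total = 8
  t=5: active resources = [1, 1], total = 2
  t=6: active resources = [1, 1], total = 2
  t=7: active resources = [1], total = 1
  t=8: active resources = [1], total = 1
Peak resource demand = 14

14


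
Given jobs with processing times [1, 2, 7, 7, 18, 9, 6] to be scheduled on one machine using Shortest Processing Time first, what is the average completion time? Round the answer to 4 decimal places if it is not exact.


Sort jobs by processing time (SPT order): [1, 2, 6, 7, 7, 9, 18]
Compute completion times sequentially:
  Job 1: processing = 1, completes at 1
  Job 2: processing = 2, completes at 3
  Job 3: processing = 6, completes at 9
  Job 4: processing = 7, completes at 16
  Job 5: processing = 7, completes at 23
  Job 6: processing = 9, completes at 32
  Job 7: processing = 18, completes at 50
Sum of completion times = 134
Average completion time = 134/7 = 19.1429

19.1429


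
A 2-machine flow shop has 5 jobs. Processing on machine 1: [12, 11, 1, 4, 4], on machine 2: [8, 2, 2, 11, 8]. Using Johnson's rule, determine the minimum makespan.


Apply Johnson's rule:
  Group 1 (a <= b): [(3, 1, 2), (4, 4, 11), (5, 4, 8)]
  Group 2 (a > b): [(1, 12, 8), (2, 11, 2)]
Optimal job order: [3, 4, 5, 1, 2]
Schedule:
  Job 3: M1 done at 1, M2 done at 3
  Job 4: M1 done at 5, M2 done at 16
  Job 5: M1 done at 9, M2 done at 24
  Job 1: M1 done at 21, M2 done at 32
  Job 2: M1 done at 32, M2 done at 34
Makespan = 34

34


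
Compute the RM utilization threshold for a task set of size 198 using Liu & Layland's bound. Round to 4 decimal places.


Compute 2^(1/198) = 1.0035068781
Subtract 1: 1.0035068781 - 1 = 0.0035068781
Multiply by n: 198 * 0.0035068781 = 0.6943618638
Round to 4 dp: 0.6944

0.6944


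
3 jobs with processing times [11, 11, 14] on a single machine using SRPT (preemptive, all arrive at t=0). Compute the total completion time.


Since all jobs arrive at t=0, SRPT equals SPT ordering.
SPT order: [11, 11, 14]
Completion times:
  Job 1: p=11, C=11
  Job 2: p=11, C=22
  Job 3: p=14, C=36
Total completion time = 11 + 22 + 36 = 69

69


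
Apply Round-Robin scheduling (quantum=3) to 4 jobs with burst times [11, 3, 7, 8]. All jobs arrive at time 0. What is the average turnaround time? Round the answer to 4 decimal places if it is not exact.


Time quantum = 3
Execution trace:
  J1 runs 3 units, time = 3
  J2 runs 3 units, time = 6
  J3 runs 3 units, time = 9
  J4 runs 3 units, time = 12
  J1 runs 3 units, time = 15
  J3 runs 3 units, time = 18
  J4 runs 3 units, time = 21
  J1 runs 3 units, time = 24
  J3 runs 1 units, time = 25
  J4 runs 2 units, time = 27
  J1 runs 2 units, time = 29
Finish times: [29, 6, 25, 27]
Average turnaround = 87/4 = 21.75

21.75


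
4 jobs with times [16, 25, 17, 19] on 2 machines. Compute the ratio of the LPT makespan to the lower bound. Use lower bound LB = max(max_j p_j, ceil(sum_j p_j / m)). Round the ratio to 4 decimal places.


LPT order: [25, 19, 17, 16]
Machine loads after assignment: [41, 36]
LPT makespan = 41
Lower bound = max(max_job, ceil(total/2)) = max(25, 39) = 39
Ratio = 41 / 39 = 1.0513

1.0513


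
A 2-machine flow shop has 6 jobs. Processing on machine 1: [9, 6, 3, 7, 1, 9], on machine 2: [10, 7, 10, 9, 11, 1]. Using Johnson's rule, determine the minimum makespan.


Apply Johnson's rule:
  Group 1 (a <= b): [(5, 1, 11), (3, 3, 10), (2, 6, 7), (4, 7, 9), (1, 9, 10)]
  Group 2 (a > b): [(6, 9, 1)]
Optimal job order: [5, 3, 2, 4, 1, 6]
Schedule:
  Job 5: M1 done at 1, M2 done at 12
  Job 3: M1 done at 4, M2 done at 22
  Job 2: M1 done at 10, M2 done at 29
  Job 4: M1 done at 17, M2 done at 38
  Job 1: M1 done at 26, M2 done at 48
  Job 6: M1 done at 35, M2 done at 49
Makespan = 49

49


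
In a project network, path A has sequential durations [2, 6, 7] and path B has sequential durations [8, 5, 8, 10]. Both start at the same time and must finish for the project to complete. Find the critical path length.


Path A total = 2 + 6 + 7 = 15
Path B total = 8 + 5 + 8 + 10 = 31
Critical path = longest path = max(15, 31) = 31

31


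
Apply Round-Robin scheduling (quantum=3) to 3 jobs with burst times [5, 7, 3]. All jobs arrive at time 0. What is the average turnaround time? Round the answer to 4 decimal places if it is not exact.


Time quantum = 3
Execution trace:
  J1 runs 3 units, time = 3
  J2 runs 3 units, time = 6
  J3 runs 3 units, time = 9
  J1 runs 2 units, time = 11
  J2 runs 3 units, time = 14
  J2 runs 1 units, time = 15
Finish times: [11, 15, 9]
Average turnaround = 35/3 = 11.6667

11.6667


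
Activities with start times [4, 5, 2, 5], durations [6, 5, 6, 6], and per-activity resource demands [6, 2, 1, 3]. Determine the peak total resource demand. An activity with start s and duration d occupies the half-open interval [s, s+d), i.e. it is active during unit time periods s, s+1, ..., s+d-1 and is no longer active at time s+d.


Each activity i is active on [start_i, start_i + duration_i).
Compute total resource usage per time slot:
  t=0: active resources = [], total = 0
  t=1: active resources = [], total = 0
  t=2: active resources = [1], total = 1
  t=3: active resources = [1], total = 1
  t=4: active resources = [6, 1], total = 7
  t=5: active resources = [6, 2, 1, 3], total = 12
  t=6: active resources = [6, 2, 1, 3], total = 12
  t=7: active resources = [6, 2, 1, 3], total = 12
  t=8: active resources = [6, 2, 3], total = 11
  t=9: active resources = [6, 2, 3], total = 11
  t=10: active resources = [3], total = 3
Peak resource demand = 12

12


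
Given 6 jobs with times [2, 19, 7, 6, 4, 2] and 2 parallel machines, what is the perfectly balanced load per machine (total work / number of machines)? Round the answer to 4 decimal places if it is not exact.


Total processing time = 2 + 19 + 7 + 6 + 4 + 2 = 40
Number of machines = 2
Ideal balanced load = 40 / 2 = 20.0

20.0


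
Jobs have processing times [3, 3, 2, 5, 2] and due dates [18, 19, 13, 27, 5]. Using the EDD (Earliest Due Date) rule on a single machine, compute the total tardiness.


Sort by due date (EDD order): [(2, 5), (2, 13), (3, 18), (3, 19), (5, 27)]
Compute completion times and tardiness:
  Job 1: p=2, d=5, C=2, tardiness=max(0,2-5)=0
  Job 2: p=2, d=13, C=4, tardiness=max(0,4-13)=0
  Job 3: p=3, d=18, C=7, tardiness=max(0,7-18)=0
  Job 4: p=3, d=19, C=10, tardiness=max(0,10-19)=0
  Job 5: p=5, d=27, C=15, tardiness=max(0,15-27)=0
Total tardiness = 0

0


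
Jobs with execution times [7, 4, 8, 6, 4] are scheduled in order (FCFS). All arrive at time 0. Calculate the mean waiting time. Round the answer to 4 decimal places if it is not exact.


FCFS order (as given): [7, 4, 8, 6, 4]
Waiting times:
  Job 1: wait = 0
  Job 2: wait = 7
  Job 3: wait = 11
  Job 4: wait = 19
  Job 5: wait = 25
Sum of waiting times = 62
Average waiting time = 62/5 = 12.4

12.4


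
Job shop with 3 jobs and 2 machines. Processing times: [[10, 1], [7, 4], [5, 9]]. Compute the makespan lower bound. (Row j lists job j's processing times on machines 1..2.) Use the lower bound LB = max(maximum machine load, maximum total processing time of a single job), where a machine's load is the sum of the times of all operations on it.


Machine loads:
  Machine 1: 10 + 7 + 5 = 22
  Machine 2: 1 + 4 + 9 = 14
Max machine load = 22
Job totals:
  Job 1: 11
  Job 2: 11
  Job 3: 14
Max job total = 14
Lower bound = max(22, 14) = 22

22


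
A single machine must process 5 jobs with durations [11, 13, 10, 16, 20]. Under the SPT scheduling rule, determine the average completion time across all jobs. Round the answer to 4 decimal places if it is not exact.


Sort jobs by processing time (SPT order): [10, 11, 13, 16, 20]
Compute completion times sequentially:
  Job 1: processing = 10, completes at 10
  Job 2: processing = 11, completes at 21
  Job 3: processing = 13, completes at 34
  Job 4: processing = 16, completes at 50
  Job 5: processing = 20, completes at 70
Sum of completion times = 185
Average completion time = 185/5 = 37.0

37.0


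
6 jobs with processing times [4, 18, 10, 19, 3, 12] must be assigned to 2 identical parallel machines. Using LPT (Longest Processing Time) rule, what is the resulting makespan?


Sort jobs in decreasing order (LPT): [19, 18, 12, 10, 4, 3]
Assign each job to the least loaded machine:
  Machine 1: jobs [19, 10, 4], load = 33
  Machine 2: jobs [18, 12, 3], load = 33
Makespan = max load = 33

33


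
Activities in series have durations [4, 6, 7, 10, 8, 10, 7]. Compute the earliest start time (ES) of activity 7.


Activity 7 starts after activities 1 through 6 complete.
Predecessor durations: [4, 6, 7, 10, 8, 10]
ES = 4 + 6 + 7 + 10 + 8 + 10 = 45

45


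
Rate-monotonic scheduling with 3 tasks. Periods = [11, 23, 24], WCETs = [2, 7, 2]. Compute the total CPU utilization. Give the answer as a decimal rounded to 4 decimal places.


Compute individual utilizations (exact fractions):
  Task 1: C/T = 2/11 (approx. 0.1818)
  Task 2: C/T = 7/23 (approx. 0.3043)
  Task 3: C/T = 2/24 = 1/12 (approx. 0.0833)
Total utilization U = 2/11 + 7/23 + 1/12 = 1729/3036
Rounded to 4 decimal places: U = 0.5695
RM (Liu & Layland) bound for 3 tasks = 0.779763; compare with U = 1729/3036 (approx. 0.569499)
U <= bound, so schedulable by RM sufficient condition.

0.5695


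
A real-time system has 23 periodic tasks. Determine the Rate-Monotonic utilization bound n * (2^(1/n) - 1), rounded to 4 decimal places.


Compute 2^(1/23) = 1.0305955448
Subtract 1: 1.0305955448 - 1 = 0.0305955448
Multiply by n: 23 * 0.0305955448 = 0.7036975304
Round to 4 dp: 0.7037

0.7037


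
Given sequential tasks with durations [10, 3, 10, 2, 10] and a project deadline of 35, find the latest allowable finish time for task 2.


LF(activity 2) = deadline - sum of successor durations
Successors: activities 3 through 5 with durations [10, 2, 10]
Sum of successor durations = 22
LF = 35 - 22 = 13

13


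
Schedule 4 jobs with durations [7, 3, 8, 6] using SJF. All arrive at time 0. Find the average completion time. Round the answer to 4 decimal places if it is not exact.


SJF order (ascending): [3, 6, 7, 8]
Completion times:
  Job 1: burst=3, C=3
  Job 2: burst=6, C=9
  Job 3: burst=7, C=16
  Job 4: burst=8, C=24
Average completion = 52/4 = 13.0

13.0


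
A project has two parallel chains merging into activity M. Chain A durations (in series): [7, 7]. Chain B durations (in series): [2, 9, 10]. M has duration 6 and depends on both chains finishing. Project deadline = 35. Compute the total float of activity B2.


Forward pass: ES(B2) = sum of predecessors on chain B = 2
EF = ES + duration = 2 + 9 = 11
Backward pass: LF(M) = deadline = 35; LS(M) = 35 - 6 = 29
LF(B2) = LS(M) - sum(successors on chain B) = 29 - 10 = 19
LS = LF - duration = 19 - 9 = 10
Total float = LS - ES = 10 - 2 = 8

8


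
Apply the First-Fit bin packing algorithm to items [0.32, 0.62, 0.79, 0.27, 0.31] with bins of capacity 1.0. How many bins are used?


Place items sequentially using First-Fit:
  Item 0.32 -> new Bin 1
  Item 0.62 -> Bin 1 (now 0.94)
  Item 0.79 -> new Bin 2
  Item 0.27 -> new Bin 3
  Item 0.31 -> Bin 3 (now 0.58)
Total bins used = 3

3


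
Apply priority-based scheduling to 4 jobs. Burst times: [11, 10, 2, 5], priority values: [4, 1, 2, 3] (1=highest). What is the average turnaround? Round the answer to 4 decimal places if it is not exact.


Sort by priority (ascending = highest first):
Order: [(1, 10), (2, 2), (3, 5), (4, 11)]
Completion times:
  Priority 1, burst=10, C=10
  Priority 2, burst=2, C=12
  Priority 3, burst=5, C=17
  Priority 4, burst=11, C=28
Average turnaround = 67/4 = 16.75

16.75


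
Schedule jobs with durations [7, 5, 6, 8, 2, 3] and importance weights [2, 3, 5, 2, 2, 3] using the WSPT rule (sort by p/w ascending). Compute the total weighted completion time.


Compute p/w ratios and sort ascending (WSPT): [(2, 2), (3, 3), (6, 5), (5, 3), (7, 2), (8, 2)]
Compute weighted completion times:
  Job (p=2,w=2): C=2, w*C=2*2=4
  Job (p=3,w=3): C=5, w*C=3*5=15
  Job (p=6,w=5): C=11, w*C=5*11=55
  Job (p=5,w=3): C=16, w*C=3*16=48
  Job (p=7,w=2): C=23, w*C=2*23=46
  Job (p=8,w=2): C=31, w*C=2*31=62
Total weighted completion time = 230

230


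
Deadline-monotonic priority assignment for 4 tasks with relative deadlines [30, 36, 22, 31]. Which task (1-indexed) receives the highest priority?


Sort tasks by relative deadline (ascending):
  Task 3: deadline = 22
  Task 1: deadline = 30
  Task 4: deadline = 31
  Task 2: deadline = 36
Priority order (highest first): [3, 1, 4, 2]
Highest priority task = 3

3


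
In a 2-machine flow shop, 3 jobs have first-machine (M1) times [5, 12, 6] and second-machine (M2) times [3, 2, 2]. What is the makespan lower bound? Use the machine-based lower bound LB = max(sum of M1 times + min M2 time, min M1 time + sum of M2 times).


LB1 = sum(M1 times) + min(M2 times) = 23 + 2 = 25
LB2 = min(M1 times) + sum(M2 times) = 5 + 7 = 12
Lower bound = max(LB1, LB2) = max(25, 12) = 25

25


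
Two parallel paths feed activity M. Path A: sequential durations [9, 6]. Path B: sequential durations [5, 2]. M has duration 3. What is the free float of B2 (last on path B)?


ES(B2) = sum of predecessors on chain B = 5
EF(B2) = ES + duration = 5 + 2 = 7
Successor of B2 is M. ES(M) = max(sum(A), sum(B)) = max(15, 7) = 15
Free float = ES(successor) - EF(current) = 15 - 7 = 8

8


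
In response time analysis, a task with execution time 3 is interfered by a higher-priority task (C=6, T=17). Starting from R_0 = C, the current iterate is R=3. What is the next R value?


R_next = C + ceil(R_prev / T_hp) * C_hp
ceil(3 / 17) = ceil(0.1765) = 1
Interference = 1 * 6 = 6
R_next = 3 + 6 = 9

9


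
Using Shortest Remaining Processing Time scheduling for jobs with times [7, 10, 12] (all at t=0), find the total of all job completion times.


Since all jobs arrive at t=0, SRPT equals SPT ordering.
SPT order: [7, 10, 12]
Completion times:
  Job 1: p=7, C=7
  Job 2: p=10, C=17
  Job 3: p=12, C=29
Total completion time = 7 + 17 + 29 = 53

53


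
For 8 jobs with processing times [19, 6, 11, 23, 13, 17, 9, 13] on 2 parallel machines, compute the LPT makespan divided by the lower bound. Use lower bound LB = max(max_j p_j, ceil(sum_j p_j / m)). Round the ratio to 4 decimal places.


LPT order: [23, 19, 17, 13, 13, 11, 9, 6]
Machine loads after assignment: [55, 56]
LPT makespan = 56
Lower bound = max(max_job, ceil(total/2)) = max(23, 56) = 56
Ratio = 56 / 56 = 1.0

1.0


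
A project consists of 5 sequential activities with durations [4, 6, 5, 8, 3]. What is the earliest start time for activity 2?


Activity 2 starts after activities 1 through 1 complete.
Predecessor durations: [4]
ES = 4 = 4

4


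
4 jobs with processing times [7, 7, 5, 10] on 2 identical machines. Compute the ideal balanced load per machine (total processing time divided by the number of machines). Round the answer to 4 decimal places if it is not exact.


Total processing time = 7 + 7 + 5 + 10 = 29
Number of machines = 2
Ideal balanced load = 29 / 2 = 14.5

14.5


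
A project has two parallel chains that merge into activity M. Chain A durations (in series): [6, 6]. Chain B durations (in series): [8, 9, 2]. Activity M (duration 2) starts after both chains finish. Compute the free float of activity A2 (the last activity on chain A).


ES(A2) = sum of predecessors on chain A = 6
EF(A2) = ES + duration = 6 + 6 = 12
Successor of A2 is M. ES(M) = max(sum(A), sum(B)) = max(12, 19) = 19
Free float = ES(successor) - EF(current) = 19 - 12 = 7

7


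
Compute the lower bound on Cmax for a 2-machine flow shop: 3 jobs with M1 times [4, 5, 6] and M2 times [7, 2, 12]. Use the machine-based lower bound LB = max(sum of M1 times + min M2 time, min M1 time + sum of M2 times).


LB1 = sum(M1 times) + min(M2 times) = 15 + 2 = 17
LB2 = min(M1 times) + sum(M2 times) = 4 + 21 = 25
Lower bound = max(LB1, LB2) = max(17, 25) = 25

25


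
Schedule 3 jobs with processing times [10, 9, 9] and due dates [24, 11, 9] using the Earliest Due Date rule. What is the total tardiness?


Sort by due date (EDD order): [(9, 9), (9, 11), (10, 24)]
Compute completion times and tardiness:
  Job 1: p=9, d=9, C=9, tardiness=max(0,9-9)=0
  Job 2: p=9, d=11, C=18, tardiness=max(0,18-11)=7
  Job 3: p=10, d=24, C=28, tardiness=max(0,28-24)=4
Total tardiness = 11

11


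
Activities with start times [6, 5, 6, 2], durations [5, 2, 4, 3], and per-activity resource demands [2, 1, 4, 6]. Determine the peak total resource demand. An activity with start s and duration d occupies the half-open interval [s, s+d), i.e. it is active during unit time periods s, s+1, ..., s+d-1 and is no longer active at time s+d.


Each activity i is active on [start_i, start_i + duration_i).
Compute total resource usage per time slot:
  t=0: active resources = [], total = 0
  t=1: active resources = [], total = 0
  t=2: active resources = [6], total = 6
  t=3: active resources = [6], total = 6
  t=4: active resources = [6], total = 6
  t=5: active resources = [1], total = 1
  t=6: active resources = [2, 1, 4], total = 7
  t=7: active resources = [2, 4], total = 6
  t=8: active resources = [2, 4], total = 6
  t=9: active resources = [2, 4], total = 6
  t=10: active resources = [2], total = 2
Peak resource demand = 7

7


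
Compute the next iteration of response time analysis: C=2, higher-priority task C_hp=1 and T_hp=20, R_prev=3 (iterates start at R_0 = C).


R_next = C + ceil(R_prev / T_hp) * C_hp
ceil(3 / 20) = ceil(0.15) = 1
Interference = 1 * 1 = 1
R_next = 2 + 1 = 3
R_next = R_prev, so the iteration has converged (response time = 3).

3


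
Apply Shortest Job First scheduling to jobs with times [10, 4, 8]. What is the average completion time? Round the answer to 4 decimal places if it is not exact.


SJF order (ascending): [4, 8, 10]
Completion times:
  Job 1: burst=4, C=4
  Job 2: burst=8, C=12
  Job 3: burst=10, C=22
Average completion = 38/3 = 12.6667

12.6667


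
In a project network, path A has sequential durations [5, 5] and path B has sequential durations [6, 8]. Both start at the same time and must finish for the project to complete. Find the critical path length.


Path A total = 5 + 5 = 10
Path B total = 6 + 8 = 14
Critical path = longest path = max(10, 14) = 14

14


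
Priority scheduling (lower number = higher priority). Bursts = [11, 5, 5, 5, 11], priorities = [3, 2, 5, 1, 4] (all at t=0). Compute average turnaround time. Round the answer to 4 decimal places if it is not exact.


Sort by priority (ascending = highest first):
Order: [(1, 5), (2, 5), (3, 11), (4, 11), (5, 5)]
Completion times:
  Priority 1, burst=5, C=5
  Priority 2, burst=5, C=10
  Priority 3, burst=11, C=21
  Priority 4, burst=11, C=32
  Priority 5, burst=5, C=37
Average turnaround = 105/5 = 21.0

21.0


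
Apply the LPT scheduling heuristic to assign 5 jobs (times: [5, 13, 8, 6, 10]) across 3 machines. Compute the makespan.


Sort jobs in decreasing order (LPT): [13, 10, 8, 6, 5]
Assign each job to the least loaded machine:
  Machine 1: jobs [13], load = 13
  Machine 2: jobs [10, 5], load = 15
  Machine 3: jobs [8, 6], load = 14
Makespan = max load = 15

15


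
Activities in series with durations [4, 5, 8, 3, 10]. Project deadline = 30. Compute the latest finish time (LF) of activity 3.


LF(activity 3) = deadline - sum of successor durations
Successors: activities 4 through 5 with durations [3, 10]
Sum of successor durations = 13
LF = 30 - 13 = 17

17


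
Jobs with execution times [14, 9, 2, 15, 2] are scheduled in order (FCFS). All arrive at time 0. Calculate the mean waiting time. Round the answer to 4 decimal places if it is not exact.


FCFS order (as given): [14, 9, 2, 15, 2]
Waiting times:
  Job 1: wait = 0
  Job 2: wait = 14
  Job 3: wait = 23
  Job 4: wait = 25
  Job 5: wait = 40
Sum of waiting times = 102
Average waiting time = 102/5 = 20.4

20.4


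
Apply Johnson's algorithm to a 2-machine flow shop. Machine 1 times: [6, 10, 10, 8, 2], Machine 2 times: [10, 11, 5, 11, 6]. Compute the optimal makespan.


Apply Johnson's rule:
  Group 1 (a <= b): [(5, 2, 6), (1, 6, 10), (4, 8, 11), (2, 10, 11)]
  Group 2 (a > b): [(3, 10, 5)]
Optimal job order: [5, 1, 4, 2, 3]
Schedule:
  Job 5: M1 done at 2, M2 done at 8
  Job 1: M1 done at 8, M2 done at 18
  Job 4: M1 done at 16, M2 done at 29
  Job 2: M1 done at 26, M2 done at 40
  Job 3: M1 done at 36, M2 done at 45
Makespan = 45

45


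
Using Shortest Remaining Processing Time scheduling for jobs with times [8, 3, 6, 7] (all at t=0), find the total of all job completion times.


Since all jobs arrive at t=0, SRPT equals SPT ordering.
SPT order: [3, 6, 7, 8]
Completion times:
  Job 1: p=3, C=3
  Job 2: p=6, C=9
  Job 3: p=7, C=16
  Job 4: p=8, C=24
Total completion time = 3 + 9 + 16 + 24 = 52

52


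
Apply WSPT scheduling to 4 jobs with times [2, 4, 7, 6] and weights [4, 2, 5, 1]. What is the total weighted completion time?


Compute p/w ratios and sort ascending (WSPT): [(2, 4), (7, 5), (4, 2), (6, 1)]
Compute weighted completion times:
  Job (p=2,w=4): C=2, w*C=4*2=8
  Job (p=7,w=5): C=9, w*C=5*9=45
  Job (p=4,w=2): C=13, w*C=2*13=26
  Job (p=6,w=1): C=19, w*C=1*19=19
Total weighted completion time = 98

98


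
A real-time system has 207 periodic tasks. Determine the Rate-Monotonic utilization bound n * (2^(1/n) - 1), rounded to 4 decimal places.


Compute 2^(1/207) = 1.0033541497
Subtract 1: 1.0033541497 - 1 = 0.0033541497
Multiply by n: 207 * 0.0033541497 = 0.6943089879
Round to 4 dp: 0.6943

0.6943


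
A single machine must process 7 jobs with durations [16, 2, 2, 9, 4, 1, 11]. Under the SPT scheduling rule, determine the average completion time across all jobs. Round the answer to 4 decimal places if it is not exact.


Sort jobs by processing time (SPT order): [1, 2, 2, 4, 9, 11, 16]
Compute completion times sequentially:
  Job 1: processing = 1, completes at 1
  Job 2: processing = 2, completes at 3
  Job 3: processing = 2, completes at 5
  Job 4: processing = 4, completes at 9
  Job 5: processing = 9, completes at 18
  Job 6: processing = 11, completes at 29
  Job 7: processing = 16, completes at 45
Sum of completion times = 110
Average completion time = 110/7 = 15.7143

15.7143


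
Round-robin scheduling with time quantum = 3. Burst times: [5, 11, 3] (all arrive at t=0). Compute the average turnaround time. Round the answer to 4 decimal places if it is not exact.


Time quantum = 3
Execution trace:
  J1 runs 3 units, time = 3
  J2 runs 3 units, time = 6
  J3 runs 3 units, time = 9
  J1 runs 2 units, time = 11
  J2 runs 3 units, time = 14
  J2 runs 3 units, time = 17
  J2 runs 2 units, time = 19
Finish times: [11, 19, 9]
Average turnaround = 39/3 = 13.0

13.0


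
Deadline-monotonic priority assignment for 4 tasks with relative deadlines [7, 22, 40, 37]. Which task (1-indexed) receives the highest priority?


Sort tasks by relative deadline (ascending):
  Task 1: deadline = 7
  Task 2: deadline = 22
  Task 4: deadline = 37
  Task 3: deadline = 40
Priority order (highest first): [1, 2, 4, 3]
Highest priority task = 1

1


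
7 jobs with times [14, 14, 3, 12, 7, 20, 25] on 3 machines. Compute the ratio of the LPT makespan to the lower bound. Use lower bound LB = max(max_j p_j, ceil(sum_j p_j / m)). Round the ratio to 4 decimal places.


LPT order: [25, 20, 14, 14, 12, 7, 3]
Machine loads after assignment: [32, 32, 31]
LPT makespan = 32
Lower bound = max(max_job, ceil(total/3)) = max(25, 32) = 32
Ratio = 32 / 32 = 1.0

1.0


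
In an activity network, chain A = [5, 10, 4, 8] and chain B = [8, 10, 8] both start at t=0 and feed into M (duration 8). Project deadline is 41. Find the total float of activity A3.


Forward pass: ES(A3) = sum of predecessors on chain A = 15
EF = ES + duration = 15 + 4 = 19
Backward pass: LF(M) = deadline = 41; LS(M) = 41 - 8 = 33
LF(A3) = LS(M) - sum(successors on chain A) = 33 - 8 = 25
LS = LF - duration = 25 - 4 = 21
Total float = LS - ES = 21 - 15 = 6

6


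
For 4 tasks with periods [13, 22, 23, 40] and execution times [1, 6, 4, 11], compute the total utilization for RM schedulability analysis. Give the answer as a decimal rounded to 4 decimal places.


Compute individual utilizations (exact fractions):
  Task 1: C/T = 1/13 (approx. 0.0769)
  Task 2: C/T = 6/22 = 3/11 (approx. 0.2727)
  Task 3: C/T = 4/23 (approx. 0.1739)
  Task 4: C/T = 11/40 (approx. 0.275)
Total utilization U = 1/13 + 3/11 + 4/23 + 11/40 = 105059/131560
Rounded to 4 decimal places: U = 0.7986
RM (Liu & Layland) bound for 4 tasks = 0.756828; compare with U = 105059/131560 (approx. 0.798563)
bound < U <= 1, so the RM sufficient condition is not met (inconclusive; an exact test such as response-time analysis is needed).

0.7986


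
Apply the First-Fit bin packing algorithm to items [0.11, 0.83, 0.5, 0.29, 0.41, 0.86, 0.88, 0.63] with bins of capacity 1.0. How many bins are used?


Place items sequentially using First-Fit:
  Item 0.11 -> new Bin 1
  Item 0.83 -> Bin 1 (now 0.94)
  Item 0.5 -> new Bin 2
  Item 0.29 -> Bin 2 (now 0.79)
  Item 0.41 -> new Bin 3
  Item 0.86 -> new Bin 4
  Item 0.88 -> new Bin 5
  Item 0.63 -> new Bin 6
Total bins used = 6

6


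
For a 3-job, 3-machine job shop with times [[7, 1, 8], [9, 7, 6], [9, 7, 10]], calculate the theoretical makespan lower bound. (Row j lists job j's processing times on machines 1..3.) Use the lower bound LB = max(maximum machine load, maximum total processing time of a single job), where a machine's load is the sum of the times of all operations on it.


Machine loads:
  Machine 1: 7 + 9 + 9 = 25
  Machine 2: 1 + 7 + 7 = 15
  Machine 3: 8 + 6 + 10 = 24
Max machine load = 25
Job totals:
  Job 1: 16
  Job 2: 22
  Job 3: 26
Max job total = 26
Lower bound = max(25, 26) = 26

26
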